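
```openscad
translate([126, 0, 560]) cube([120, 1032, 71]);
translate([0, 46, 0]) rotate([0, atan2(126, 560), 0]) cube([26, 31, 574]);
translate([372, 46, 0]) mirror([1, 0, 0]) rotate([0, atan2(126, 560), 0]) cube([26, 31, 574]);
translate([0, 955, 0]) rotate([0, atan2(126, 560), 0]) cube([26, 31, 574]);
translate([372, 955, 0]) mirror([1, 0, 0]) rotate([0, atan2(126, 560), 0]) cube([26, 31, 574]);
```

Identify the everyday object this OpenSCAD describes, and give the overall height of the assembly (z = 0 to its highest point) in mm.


A sawhorse. The overall height is 631 mm.

A beam across two mirrored pairs of raked legs — a sawhorse. The beam's underside is at z = 560 (matching the legs' vertical rise in atan2(126, 560)) and the beam is 71 mm tall, so its top is at 560 + 71 = 631 mm. The raked legs top out at the beam's underside, so that is the highest point.


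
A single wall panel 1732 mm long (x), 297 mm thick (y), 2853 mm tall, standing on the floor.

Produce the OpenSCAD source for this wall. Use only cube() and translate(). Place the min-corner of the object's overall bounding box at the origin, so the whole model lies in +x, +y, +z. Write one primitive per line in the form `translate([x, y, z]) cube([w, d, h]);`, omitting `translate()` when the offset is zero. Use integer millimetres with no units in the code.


cube([1732, 297, 2853]);


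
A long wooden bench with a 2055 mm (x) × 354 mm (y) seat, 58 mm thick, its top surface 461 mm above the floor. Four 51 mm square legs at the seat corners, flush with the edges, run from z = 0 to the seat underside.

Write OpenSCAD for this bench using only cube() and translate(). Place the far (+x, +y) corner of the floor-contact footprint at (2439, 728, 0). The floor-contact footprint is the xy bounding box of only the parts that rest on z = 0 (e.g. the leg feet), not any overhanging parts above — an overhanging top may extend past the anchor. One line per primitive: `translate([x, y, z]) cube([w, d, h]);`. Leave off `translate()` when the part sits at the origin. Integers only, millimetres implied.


translate([384, 374, 403]) cube([2055, 354, 58]);
translate([384, 374, 0]) cube([51, 51, 403]);
translate([384, 677, 0]) cube([51, 51, 403]);
translate([2388, 374, 0]) cube([51, 51, 403]);
translate([2388, 677, 0]) cube([51, 51, 403]);


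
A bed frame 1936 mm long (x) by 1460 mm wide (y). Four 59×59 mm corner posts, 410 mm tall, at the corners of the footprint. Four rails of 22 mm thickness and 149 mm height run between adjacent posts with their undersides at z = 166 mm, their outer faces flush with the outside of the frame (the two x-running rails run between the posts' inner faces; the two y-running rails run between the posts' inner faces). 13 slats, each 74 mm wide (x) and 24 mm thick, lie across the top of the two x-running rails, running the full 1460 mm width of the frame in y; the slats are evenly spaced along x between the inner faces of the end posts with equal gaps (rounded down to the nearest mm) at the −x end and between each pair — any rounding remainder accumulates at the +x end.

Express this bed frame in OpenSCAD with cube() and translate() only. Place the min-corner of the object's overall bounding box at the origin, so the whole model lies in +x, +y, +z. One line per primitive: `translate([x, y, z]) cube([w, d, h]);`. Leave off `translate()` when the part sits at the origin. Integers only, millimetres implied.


cube([59, 59, 410]);
translate([0, 1401, 0]) cube([59, 59, 410]);
translate([1877, 0, 0]) cube([59, 59, 410]);
translate([1877, 1401, 0]) cube([59, 59, 410]);
translate([59, 0, 166]) cube([1818, 22, 149]);
translate([59, 1438, 166]) cube([1818, 22, 149]);
translate([0, 59, 166]) cube([22, 1342, 149]);
translate([1914, 59, 166]) cube([22, 1342, 149]);
translate([120, 0, 315]) cube([74, 1460, 24]);
translate([255, 0, 315]) cube([74, 1460, 24]);
translate([390, 0, 315]) cube([74, 1460, 24]);
translate([525, 0, 315]) cube([74, 1460, 24]);
translate([660, 0, 315]) cube([74, 1460, 24]);
translate([795, 0, 315]) cube([74, 1460, 24]);
translate([930, 0, 315]) cube([74, 1460, 24]);
translate([1065, 0, 315]) cube([74, 1460, 24]);
translate([1200, 0, 315]) cube([74, 1460, 24]);
translate([1335, 0, 315]) cube([74, 1460, 24]);
translate([1470, 0, 315]) cube([74, 1460, 24]);
translate([1605, 0, 315]) cube([74, 1460, 24]);
translate([1740, 0, 315]) cube([74, 1460, 24]);


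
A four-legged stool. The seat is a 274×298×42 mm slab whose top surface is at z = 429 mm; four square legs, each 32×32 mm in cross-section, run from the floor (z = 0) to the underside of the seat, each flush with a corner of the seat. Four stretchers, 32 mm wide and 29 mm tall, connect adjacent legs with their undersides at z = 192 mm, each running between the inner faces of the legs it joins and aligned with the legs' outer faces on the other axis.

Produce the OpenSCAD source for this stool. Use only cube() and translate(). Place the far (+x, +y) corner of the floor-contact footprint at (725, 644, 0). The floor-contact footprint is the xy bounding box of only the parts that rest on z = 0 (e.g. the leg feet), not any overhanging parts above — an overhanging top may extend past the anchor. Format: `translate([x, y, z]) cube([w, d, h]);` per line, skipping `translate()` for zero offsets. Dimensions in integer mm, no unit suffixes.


translate([451, 346, 387]) cube([274, 298, 42]);
translate([451, 346, 0]) cube([32, 32, 387]);
translate([693, 346, 0]) cube([32, 32, 387]);
translate([451, 612, 0]) cube([32, 32, 387]);
translate([693, 612, 0]) cube([32, 32, 387]);
translate([483, 346, 192]) cube([210, 32, 29]);
translate([483, 612, 192]) cube([210, 32, 29]);
translate([451, 378, 192]) cube([32, 234, 29]);
translate([693, 378, 192]) cube([32, 234, 29]);


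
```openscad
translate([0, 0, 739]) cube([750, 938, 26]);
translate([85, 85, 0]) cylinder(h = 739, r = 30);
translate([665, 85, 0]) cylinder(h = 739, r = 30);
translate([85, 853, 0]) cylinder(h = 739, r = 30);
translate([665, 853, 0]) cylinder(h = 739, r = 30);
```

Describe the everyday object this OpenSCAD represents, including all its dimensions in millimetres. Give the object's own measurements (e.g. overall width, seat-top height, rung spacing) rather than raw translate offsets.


A rectangular dining table. The top is 750×938×26 mm with its upper surface at z = 765 mm. It stands on four round legs of 60 mm diameter, each leg's bounding box inset 55 mm from the nearest pair of top edges, running from the floor to the underside of the top.


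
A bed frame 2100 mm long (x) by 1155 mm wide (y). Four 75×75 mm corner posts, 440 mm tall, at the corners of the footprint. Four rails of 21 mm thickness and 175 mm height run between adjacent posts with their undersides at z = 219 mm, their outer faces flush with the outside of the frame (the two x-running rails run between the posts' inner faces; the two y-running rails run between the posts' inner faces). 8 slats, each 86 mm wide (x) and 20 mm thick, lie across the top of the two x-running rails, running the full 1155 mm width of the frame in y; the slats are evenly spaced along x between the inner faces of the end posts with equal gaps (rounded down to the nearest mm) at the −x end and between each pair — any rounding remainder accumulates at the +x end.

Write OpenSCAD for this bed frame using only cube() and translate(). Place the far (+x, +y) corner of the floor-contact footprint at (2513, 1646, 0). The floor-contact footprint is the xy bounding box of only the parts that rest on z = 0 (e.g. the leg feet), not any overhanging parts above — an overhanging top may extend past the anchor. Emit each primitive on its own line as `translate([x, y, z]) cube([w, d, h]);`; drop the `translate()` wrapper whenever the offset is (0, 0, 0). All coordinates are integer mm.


translate([413, 491, 0]) cube([75, 75, 440]);
translate([413, 1571, 0]) cube([75, 75, 440]);
translate([2438, 491, 0]) cube([75, 75, 440]);
translate([2438, 1571, 0]) cube([75, 75, 440]);
translate([488, 491, 219]) cube([1950, 21, 175]);
translate([488, 1625, 219]) cube([1950, 21, 175]);
translate([413, 566, 219]) cube([21, 1005, 175]);
translate([2492, 566, 219]) cube([21, 1005, 175]);
translate([628, 491, 394]) cube([86, 1155, 20]);
translate([854, 491, 394]) cube([86, 1155, 20]);
translate([1080, 491, 394]) cube([86, 1155, 20]);
translate([1306, 491, 394]) cube([86, 1155, 20]);
translate([1532, 491, 394]) cube([86, 1155, 20]);
translate([1758, 491, 394]) cube([86, 1155, 20]);
translate([1984, 491, 394]) cube([86, 1155, 20]);
translate([2210, 491, 394]) cube([86, 1155, 20]);


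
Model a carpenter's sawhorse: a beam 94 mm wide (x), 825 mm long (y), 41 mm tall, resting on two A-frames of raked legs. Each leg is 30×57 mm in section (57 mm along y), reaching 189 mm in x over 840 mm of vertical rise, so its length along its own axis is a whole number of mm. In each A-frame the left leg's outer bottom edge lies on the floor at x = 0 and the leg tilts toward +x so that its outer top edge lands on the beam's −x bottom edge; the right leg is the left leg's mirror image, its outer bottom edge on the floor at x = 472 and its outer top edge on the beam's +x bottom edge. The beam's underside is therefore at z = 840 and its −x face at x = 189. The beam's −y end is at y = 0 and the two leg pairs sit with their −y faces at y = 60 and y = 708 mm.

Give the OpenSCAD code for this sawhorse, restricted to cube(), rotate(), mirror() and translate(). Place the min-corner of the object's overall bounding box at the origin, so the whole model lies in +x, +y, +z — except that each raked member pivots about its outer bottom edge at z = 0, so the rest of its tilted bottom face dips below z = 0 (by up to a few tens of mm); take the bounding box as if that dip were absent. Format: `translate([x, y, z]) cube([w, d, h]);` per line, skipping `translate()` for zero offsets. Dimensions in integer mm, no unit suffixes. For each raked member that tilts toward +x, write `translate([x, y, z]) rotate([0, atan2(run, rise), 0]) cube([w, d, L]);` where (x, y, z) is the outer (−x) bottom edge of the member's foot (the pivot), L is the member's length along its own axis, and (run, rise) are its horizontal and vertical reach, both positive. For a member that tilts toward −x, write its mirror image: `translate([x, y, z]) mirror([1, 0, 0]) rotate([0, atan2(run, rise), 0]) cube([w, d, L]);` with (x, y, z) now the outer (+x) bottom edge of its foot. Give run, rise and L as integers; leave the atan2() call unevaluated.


translate([189, 0, 840]) cube([94, 825, 41]);
translate([0, 60, 0]) rotate([0, atan2(189, 840), 0]) cube([30, 57, 861]);
translate([472, 60, 0]) mirror([1, 0, 0]) rotate([0, atan2(189, 840), 0]) cube([30, 57, 861]);
translate([0, 708, 0]) rotate([0, atan2(189, 840), 0]) cube([30, 57, 861]);
translate([472, 708, 0]) mirror([1, 0, 0]) rotate([0, atan2(189, 840), 0]) cube([30, 57, 861]);


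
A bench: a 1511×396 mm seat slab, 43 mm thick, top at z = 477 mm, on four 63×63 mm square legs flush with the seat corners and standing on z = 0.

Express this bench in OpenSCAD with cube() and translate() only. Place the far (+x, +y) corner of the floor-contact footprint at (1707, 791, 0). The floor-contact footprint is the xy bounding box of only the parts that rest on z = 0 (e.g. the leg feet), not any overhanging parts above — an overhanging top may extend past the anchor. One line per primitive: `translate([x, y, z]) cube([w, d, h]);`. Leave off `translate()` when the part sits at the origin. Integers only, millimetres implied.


translate([196, 395, 434]) cube([1511, 396, 43]);
translate([196, 395, 0]) cube([63, 63, 434]);
translate([196, 728, 0]) cube([63, 63, 434]);
translate([1644, 395, 0]) cube([63, 63, 434]);
translate([1644, 728, 0]) cube([63, 63, 434]);


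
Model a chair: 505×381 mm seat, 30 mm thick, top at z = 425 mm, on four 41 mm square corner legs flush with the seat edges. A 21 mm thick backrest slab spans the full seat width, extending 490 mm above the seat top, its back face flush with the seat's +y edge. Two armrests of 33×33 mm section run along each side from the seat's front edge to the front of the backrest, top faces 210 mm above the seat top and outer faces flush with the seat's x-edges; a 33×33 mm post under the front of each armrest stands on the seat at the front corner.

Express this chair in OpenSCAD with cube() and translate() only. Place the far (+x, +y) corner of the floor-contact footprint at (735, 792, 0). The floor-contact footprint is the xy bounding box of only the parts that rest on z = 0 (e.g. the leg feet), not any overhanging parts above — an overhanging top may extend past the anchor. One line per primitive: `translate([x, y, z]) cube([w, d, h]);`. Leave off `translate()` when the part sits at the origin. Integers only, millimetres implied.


translate([230, 411, 395]) cube([505, 381, 30]);
translate([230, 411, 0]) cube([41, 41, 395]);
translate([694, 411, 0]) cube([41, 41, 395]);
translate([230, 751, 0]) cube([41, 41, 395]);
translate([694, 751, 0]) cube([41, 41, 395]);
translate([230, 771, 425]) cube([505, 21, 490]);
translate([230, 411, 602]) cube([33, 360, 33]);
translate([702, 411, 602]) cube([33, 360, 33]);
translate([230, 411, 425]) cube([33, 33, 177]);
translate([702, 411, 425]) cube([33, 33, 177]);


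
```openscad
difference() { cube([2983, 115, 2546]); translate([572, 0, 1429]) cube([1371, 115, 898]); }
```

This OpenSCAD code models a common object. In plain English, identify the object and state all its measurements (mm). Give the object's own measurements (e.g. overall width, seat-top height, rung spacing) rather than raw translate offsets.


A wall 2983 mm long (x), 115 mm thick (y), 2546 mm tall, with a rectangular window opening cut through it. The opening is 1371 mm wide and 898 mm tall; its sill is at z = 1429 mm and its near (−x) edge is 572 mm from the wall's −x end. The opening passes through the full wall thickness.


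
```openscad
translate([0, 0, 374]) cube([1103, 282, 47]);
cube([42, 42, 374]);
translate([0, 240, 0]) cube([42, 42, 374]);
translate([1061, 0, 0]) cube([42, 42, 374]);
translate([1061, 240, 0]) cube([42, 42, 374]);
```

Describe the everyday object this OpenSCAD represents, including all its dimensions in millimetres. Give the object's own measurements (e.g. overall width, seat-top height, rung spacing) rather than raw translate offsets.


A long wooden bench with a 1103 mm (x) × 282 mm (y) seat, 47 mm thick, its top surface 421 mm above the floor. Four 42 mm square legs at the seat corners, flush with the edges, run from z = 0 to the seat underside.


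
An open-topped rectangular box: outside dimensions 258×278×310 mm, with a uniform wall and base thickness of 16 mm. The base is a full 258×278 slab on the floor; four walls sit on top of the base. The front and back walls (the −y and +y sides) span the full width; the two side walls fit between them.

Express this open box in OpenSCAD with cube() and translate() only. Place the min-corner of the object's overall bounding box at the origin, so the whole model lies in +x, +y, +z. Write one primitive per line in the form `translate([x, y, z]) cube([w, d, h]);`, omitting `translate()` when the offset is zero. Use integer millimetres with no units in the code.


cube([258, 278, 16]);
translate([0, 0, 16]) cube([258, 16, 294]);
translate([0, 262, 16]) cube([258, 16, 294]);
translate([0, 16, 16]) cube([16, 246, 294]);
translate([242, 16, 16]) cube([16, 246, 294]);


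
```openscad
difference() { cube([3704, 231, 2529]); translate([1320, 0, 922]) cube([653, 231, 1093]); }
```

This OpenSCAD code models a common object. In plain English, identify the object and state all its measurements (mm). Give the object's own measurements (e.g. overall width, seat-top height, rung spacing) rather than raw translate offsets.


A wall 3704 mm long (x), 231 mm thick (y), 2529 mm tall, with a rectangular window opening cut through it. The opening is 653 mm wide and 1093 mm tall; its sill is at z = 922 mm and its near (−x) edge is 1320 mm from the wall's −x end. The opening passes through the full wall thickness.


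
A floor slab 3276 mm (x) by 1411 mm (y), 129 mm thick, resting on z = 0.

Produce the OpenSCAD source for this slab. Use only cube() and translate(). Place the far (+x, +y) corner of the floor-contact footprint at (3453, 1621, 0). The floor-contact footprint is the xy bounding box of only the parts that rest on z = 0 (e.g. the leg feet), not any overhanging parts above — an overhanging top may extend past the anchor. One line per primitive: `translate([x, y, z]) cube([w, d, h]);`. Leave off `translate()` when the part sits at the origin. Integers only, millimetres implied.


translate([177, 210, 0]) cube([3276, 1411, 129]);


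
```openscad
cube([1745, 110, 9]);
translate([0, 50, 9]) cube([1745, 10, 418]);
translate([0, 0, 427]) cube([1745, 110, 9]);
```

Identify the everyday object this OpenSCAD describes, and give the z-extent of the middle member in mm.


An I-beam. The web height is 418 mm.

Two wide flanges with a thin centred web — an I-beam. Overall 436 mm minus two 9 mm flanges gives a web of 436 − 2·9 = 418 mm.


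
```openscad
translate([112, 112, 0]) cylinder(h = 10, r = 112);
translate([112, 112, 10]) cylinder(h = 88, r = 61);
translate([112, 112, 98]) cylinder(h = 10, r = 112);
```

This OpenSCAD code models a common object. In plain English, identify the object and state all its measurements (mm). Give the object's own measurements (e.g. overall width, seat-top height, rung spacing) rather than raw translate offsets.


A spool: two coaxial disc flanges of radius 112 mm and thickness 10 mm, joined by a core cylinder of radius 61 mm and height 88 mm. The lower flange rests on z = 0 and the three cylinders share a vertical axis.


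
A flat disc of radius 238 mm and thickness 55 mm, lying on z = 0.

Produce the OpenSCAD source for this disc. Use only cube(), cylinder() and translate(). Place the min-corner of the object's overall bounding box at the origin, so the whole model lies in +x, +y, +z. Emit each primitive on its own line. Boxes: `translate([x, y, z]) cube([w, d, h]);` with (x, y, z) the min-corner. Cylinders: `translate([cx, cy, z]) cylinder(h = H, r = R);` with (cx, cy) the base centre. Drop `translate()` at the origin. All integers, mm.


translate([238, 238, 0]) cylinder(h = 55, r = 238);


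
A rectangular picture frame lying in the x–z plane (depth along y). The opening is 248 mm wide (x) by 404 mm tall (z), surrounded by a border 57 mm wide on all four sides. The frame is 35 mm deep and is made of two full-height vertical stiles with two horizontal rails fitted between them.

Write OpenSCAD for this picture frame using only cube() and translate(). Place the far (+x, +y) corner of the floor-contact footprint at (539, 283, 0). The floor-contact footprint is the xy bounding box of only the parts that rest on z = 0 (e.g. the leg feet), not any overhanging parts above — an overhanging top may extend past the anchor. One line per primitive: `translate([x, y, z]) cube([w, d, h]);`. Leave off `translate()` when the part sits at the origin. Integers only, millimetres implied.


translate([177, 248, 0]) cube([57, 35, 518]);
translate([482, 248, 0]) cube([57, 35, 518]);
translate([234, 248, 0]) cube([248, 35, 57]);
translate([234, 248, 461]) cube([248, 35, 57]);


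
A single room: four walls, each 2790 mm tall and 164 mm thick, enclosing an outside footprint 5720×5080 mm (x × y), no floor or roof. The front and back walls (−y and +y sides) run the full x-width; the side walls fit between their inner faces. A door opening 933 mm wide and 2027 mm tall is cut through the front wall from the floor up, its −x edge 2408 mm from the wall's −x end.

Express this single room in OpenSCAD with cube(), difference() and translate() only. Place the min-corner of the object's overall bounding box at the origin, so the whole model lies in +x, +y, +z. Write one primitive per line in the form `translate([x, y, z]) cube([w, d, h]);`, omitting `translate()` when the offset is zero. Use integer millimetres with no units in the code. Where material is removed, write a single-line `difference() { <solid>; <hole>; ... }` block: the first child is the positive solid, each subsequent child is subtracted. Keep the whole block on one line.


difference() { cube([5720, 164, 2790]); translate([2408, 0, 0]) cube([933, 164, 2027]); }
translate([0, 4916, 0]) cube([5720, 164, 2790]);
translate([0, 164, 0]) cube([164, 4752, 2790]);
translate([5556, 164, 0]) cube([164, 4752, 2790]);


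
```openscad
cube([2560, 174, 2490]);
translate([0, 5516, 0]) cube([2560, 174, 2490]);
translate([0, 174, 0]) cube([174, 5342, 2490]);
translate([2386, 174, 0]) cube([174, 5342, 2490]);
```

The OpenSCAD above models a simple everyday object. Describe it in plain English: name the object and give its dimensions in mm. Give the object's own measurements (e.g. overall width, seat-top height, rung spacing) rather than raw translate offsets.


The wall frame of a small rectangular building: four walls, each 2490 mm tall and 174 mm thick, enclosing a footprint 2560 mm (x) by 5690 mm (y) outside-to-outside, with no floor or roof. The front and back walls (the −y and +y sides) span the full width; the two side walls fit between them.


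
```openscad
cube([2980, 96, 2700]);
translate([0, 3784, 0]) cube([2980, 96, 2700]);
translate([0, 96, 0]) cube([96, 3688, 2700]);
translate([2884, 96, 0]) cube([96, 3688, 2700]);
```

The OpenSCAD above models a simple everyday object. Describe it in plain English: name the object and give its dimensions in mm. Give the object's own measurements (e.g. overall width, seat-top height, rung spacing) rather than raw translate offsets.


The wall frame of a small rectangular building: four walls, each 2700 mm tall and 96 mm thick, enclosing a footprint 2980 mm (x) by 3880 mm (y) outside-to-outside, with no floor or roof. The front and back walls (the −y and +y sides) span the full width; the two side walls fit between them.


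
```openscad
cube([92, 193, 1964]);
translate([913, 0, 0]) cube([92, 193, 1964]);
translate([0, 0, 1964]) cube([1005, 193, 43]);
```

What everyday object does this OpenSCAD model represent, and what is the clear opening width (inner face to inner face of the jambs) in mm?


A door frame. The clear opening width is 821 mm.

Two 1964 mm tall posts with a header on top — a door frame. The left jamb is 92 mm wide at x = 0; the right jamb starts at x = 913. The clear opening is 913 − 92 = 821 mm.


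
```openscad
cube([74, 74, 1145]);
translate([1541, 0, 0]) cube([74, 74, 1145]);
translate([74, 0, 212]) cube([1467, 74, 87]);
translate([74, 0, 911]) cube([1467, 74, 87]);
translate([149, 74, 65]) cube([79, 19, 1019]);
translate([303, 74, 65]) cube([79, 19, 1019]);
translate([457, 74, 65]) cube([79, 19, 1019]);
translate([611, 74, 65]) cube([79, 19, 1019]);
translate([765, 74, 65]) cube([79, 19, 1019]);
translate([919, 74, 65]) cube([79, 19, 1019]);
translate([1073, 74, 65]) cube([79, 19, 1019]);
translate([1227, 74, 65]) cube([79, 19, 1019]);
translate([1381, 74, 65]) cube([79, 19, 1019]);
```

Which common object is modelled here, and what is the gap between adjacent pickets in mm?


A fence section. The picket gap is 75 mm.

Two posts, two rails, 9 pickets — a fence section. Span 1467 mm holds 9 pickets of 79 mm with 10 equal gaps: ⌊(1467 − 9·79) / 10⌋ = 75 mm.


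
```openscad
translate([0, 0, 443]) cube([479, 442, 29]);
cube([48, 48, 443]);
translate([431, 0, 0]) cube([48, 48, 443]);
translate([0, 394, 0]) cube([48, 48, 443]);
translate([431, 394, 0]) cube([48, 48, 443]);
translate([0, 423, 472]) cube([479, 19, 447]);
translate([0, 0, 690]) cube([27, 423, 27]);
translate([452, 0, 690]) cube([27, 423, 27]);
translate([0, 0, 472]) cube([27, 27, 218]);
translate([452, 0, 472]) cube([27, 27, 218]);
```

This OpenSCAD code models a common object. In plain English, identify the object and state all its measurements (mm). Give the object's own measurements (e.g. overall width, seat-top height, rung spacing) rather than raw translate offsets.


A chair. The seat is a 479×442×29 mm slab with its top at z = 472 mm, on four 48×48 mm corner legs (flush with the seat edges, standing on z = 0). A flat backrest 19 mm thick, 447 mm tall, spans the full seat width and rises from the seat top along its +y edge, rear face flush with the rear of the seat. Two armrests of 27×27 mm section run along each side from the seat's front edge to the front of the backrest, top faces 245 mm above the seat top and outer faces flush with the seat's x-edges; a 27×27 mm post under the front of each armrest stands on the seat at the front corner.


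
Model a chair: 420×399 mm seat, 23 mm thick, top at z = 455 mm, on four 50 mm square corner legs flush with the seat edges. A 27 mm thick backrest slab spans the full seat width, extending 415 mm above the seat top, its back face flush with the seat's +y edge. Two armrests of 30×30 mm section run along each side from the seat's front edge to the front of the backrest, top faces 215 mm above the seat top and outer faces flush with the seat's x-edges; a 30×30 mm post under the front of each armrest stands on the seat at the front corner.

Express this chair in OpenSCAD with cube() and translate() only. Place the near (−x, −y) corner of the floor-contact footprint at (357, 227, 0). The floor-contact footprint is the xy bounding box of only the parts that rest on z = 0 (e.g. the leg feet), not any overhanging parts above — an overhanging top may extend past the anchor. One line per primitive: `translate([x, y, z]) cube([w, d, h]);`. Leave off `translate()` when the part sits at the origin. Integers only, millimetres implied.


translate([357, 227, 432]) cube([420, 399, 23]);
translate([357, 227, 0]) cube([50, 50, 432]);
translate([727, 227, 0]) cube([50, 50, 432]);
translate([357, 576, 0]) cube([50, 50, 432]);
translate([727, 576, 0]) cube([50, 50, 432]);
translate([357, 599, 455]) cube([420, 27, 415]);
translate([357, 227, 640]) cube([30, 372, 30]);
translate([747, 227, 640]) cube([30, 372, 30]);
translate([357, 227, 455]) cube([30, 30, 185]);
translate([747, 227, 455]) cube([30, 30, 185]);


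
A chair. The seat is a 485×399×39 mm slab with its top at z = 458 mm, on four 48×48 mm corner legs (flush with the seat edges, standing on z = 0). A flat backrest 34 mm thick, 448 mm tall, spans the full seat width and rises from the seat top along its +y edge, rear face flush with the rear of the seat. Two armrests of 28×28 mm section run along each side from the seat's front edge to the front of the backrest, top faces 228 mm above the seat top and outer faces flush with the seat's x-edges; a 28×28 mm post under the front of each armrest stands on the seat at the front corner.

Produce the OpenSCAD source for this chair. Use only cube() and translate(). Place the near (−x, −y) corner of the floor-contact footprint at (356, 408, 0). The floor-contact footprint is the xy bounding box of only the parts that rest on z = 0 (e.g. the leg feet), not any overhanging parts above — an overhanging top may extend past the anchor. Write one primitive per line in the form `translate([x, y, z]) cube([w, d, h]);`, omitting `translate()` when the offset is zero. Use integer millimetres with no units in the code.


translate([356, 408, 419]) cube([485, 399, 39]);
translate([356, 408, 0]) cube([48, 48, 419]);
translate([793, 408, 0]) cube([48, 48, 419]);
translate([356, 759, 0]) cube([48, 48, 419]);
translate([793, 759, 0]) cube([48, 48, 419]);
translate([356, 773, 458]) cube([485, 34, 448]);
translate([356, 408, 658]) cube([28, 365, 28]);
translate([813, 408, 658]) cube([28, 365, 28]);
translate([356, 408, 458]) cube([28, 28, 200]);
translate([813, 408, 458]) cube([28, 28, 200]);


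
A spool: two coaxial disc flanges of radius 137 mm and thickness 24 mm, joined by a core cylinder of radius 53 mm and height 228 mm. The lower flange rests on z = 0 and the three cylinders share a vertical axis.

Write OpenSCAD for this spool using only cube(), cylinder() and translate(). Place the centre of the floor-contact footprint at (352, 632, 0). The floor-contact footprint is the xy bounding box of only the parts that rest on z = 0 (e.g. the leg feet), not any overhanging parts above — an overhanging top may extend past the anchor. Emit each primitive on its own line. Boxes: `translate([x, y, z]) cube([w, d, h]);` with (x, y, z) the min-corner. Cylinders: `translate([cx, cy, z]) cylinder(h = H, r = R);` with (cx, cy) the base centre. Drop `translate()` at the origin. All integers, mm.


translate([352, 632, 0]) cylinder(h = 24, r = 137);
translate([352, 632, 24]) cylinder(h = 228, r = 53);
translate([352, 632, 252]) cylinder(h = 24, r = 137);


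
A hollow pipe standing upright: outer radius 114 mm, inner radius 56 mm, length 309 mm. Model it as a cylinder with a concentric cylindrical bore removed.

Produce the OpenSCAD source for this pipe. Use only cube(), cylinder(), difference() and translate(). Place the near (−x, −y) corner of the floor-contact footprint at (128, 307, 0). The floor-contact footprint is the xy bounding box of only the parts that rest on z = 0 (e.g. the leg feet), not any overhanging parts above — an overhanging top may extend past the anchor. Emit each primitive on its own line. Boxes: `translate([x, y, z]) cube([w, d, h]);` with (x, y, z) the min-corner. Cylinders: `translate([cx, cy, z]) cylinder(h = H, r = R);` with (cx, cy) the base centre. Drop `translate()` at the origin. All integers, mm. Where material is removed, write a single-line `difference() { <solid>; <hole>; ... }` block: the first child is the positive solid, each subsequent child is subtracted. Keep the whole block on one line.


difference() { translate([242, 421, 0]) cylinder(h = 309, r = 114); translate([242, 421, 0]) cylinder(h = 309, r = 56); }


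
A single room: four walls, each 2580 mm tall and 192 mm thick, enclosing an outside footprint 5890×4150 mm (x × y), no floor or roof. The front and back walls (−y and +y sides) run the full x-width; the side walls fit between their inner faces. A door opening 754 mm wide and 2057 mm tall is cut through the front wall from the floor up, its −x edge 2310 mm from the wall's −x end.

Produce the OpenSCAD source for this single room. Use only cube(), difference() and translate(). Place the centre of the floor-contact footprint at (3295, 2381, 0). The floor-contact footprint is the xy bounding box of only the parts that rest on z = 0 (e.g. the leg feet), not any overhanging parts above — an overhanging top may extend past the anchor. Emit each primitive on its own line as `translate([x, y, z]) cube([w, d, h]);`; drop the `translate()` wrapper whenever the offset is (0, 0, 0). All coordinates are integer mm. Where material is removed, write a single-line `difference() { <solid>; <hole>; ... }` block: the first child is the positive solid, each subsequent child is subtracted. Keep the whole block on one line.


difference() { translate([350, 306, 0]) cube([5890, 192, 2580]); translate([2660, 306, 0]) cube([754, 192, 2057]); }
translate([350, 4264, 0]) cube([5890, 192, 2580]);
translate([350, 498, 0]) cube([192, 3766, 2580]);
translate([6048, 498, 0]) cube([192, 3766, 2580]);


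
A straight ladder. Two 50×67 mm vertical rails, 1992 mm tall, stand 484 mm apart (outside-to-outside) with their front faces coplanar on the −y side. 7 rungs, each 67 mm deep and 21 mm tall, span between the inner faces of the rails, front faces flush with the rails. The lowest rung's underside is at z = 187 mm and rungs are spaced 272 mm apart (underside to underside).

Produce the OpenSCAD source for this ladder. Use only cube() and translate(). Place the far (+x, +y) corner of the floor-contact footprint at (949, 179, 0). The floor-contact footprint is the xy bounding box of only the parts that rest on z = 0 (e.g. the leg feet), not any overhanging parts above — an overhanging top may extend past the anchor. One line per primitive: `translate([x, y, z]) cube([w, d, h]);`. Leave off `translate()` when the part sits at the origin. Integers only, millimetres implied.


// rung span = 484 - 2*50 = 384
// rung[k] z = 187 + k*272
translate([465, 112, 0]) cube([50, 67, 1992]);
translate([899, 112, 0]) cube([50, 67, 1992]);
translate([515, 112, 187]) cube([384, 67, 21]);
translate([515, 112, 459]) cube([384, 67, 21]);
translate([515, 112, 731]) cube([384, 67, 21]);
translate([515, 112, 1003]) cube([384, 67, 21]);
translate([515, 112, 1275]) cube([384, 67, 21]);
translate([515, 112, 1547]) cube([384, 67, 21]);
translate([515, 112, 1819]) cube([384, 67, 21]);


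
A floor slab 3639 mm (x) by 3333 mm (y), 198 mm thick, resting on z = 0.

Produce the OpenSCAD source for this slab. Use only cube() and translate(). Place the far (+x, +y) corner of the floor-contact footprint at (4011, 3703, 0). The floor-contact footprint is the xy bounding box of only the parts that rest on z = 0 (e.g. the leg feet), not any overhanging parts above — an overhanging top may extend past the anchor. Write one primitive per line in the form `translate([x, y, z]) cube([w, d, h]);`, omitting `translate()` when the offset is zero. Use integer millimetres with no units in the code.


translate([372, 370, 0]) cube([3639, 3333, 198]);


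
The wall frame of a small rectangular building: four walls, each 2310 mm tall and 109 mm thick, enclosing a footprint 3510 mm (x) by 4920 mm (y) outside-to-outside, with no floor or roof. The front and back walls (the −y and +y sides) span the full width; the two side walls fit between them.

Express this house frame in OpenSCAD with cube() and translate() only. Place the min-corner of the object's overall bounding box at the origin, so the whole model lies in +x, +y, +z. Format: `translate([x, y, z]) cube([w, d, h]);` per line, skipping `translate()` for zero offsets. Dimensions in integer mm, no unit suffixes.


cube([3510, 109, 2310]);
translate([0, 4811, 0]) cube([3510, 109, 2310]);
translate([0, 109, 0]) cube([109, 4702, 2310]);
translate([3401, 109, 0]) cube([109, 4702, 2310]);


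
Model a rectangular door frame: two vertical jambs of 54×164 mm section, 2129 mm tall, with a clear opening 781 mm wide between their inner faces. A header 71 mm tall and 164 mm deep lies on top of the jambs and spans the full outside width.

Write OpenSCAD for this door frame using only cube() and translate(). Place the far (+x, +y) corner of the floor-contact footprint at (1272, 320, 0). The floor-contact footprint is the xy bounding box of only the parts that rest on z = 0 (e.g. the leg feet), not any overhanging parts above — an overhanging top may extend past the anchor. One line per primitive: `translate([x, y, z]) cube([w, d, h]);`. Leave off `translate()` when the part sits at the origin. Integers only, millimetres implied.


translate([383, 156, 0]) cube([54, 164, 2129]);
translate([1218, 156, 0]) cube([54, 164, 2129]);
translate([383, 156, 2129]) cube([889, 164, 71]);


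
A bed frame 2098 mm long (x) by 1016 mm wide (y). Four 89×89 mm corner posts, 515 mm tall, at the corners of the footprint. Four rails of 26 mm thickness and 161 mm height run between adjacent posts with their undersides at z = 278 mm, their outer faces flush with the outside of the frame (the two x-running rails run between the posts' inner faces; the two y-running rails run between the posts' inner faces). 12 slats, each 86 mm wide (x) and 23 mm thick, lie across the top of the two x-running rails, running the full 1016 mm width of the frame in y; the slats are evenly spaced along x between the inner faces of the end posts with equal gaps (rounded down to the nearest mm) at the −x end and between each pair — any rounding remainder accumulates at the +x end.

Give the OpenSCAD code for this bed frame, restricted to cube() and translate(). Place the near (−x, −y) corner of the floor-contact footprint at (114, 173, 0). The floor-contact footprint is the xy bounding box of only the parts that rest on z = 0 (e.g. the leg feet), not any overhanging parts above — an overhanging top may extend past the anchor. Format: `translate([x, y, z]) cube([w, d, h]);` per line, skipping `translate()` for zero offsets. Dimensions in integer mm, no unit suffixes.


// slat z = rail_z + rail_h = 278 + 161 = 439
// slat gap = ⌊(1920 − 12·86) / 13⌋ = 68
translate([114, 173, 0]) cube([89, 89, 515]);
translate([114, 1100, 0]) cube([89, 89, 515]);
translate([2123, 173, 0]) cube([89, 89, 515]);
translate([2123, 1100, 0]) cube([89, 89, 515]);
translate([203, 173, 278]) cube([1920, 26, 161]);
translate([203, 1163, 278]) cube([1920, 26, 161]);
translate([114, 262, 278]) cube([26, 838, 161]);
translate([2186, 262, 278]) cube([26, 838, 161]);
translate([271, 173, 439]) cube([86, 1016, 23]);
translate([425, 173, 439]) cube([86, 1016, 23]);
translate([579, 173, 439]) cube([86, 1016, 23]);
translate([733, 173, 439]) cube([86, 1016, 23]);
translate([887, 173, 439]) cube([86, 1016, 23]);
translate([1041, 173, 439]) cube([86, 1016, 23]);
translate([1195, 173, 439]) cube([86, 1016, 23]);
translate([1349, 173, 439]) cube([86, 1016, 23]);
translate([1503, 173, 439]) cube([86, 1016, 23]);
translate([1657, 173, 439]) cube([86, 1016, 23]);
translate([1811, 173, 439]) cube([86, 1016, 23]);
translate([1965, 173, 439]) cube([86, 1016, 23]);


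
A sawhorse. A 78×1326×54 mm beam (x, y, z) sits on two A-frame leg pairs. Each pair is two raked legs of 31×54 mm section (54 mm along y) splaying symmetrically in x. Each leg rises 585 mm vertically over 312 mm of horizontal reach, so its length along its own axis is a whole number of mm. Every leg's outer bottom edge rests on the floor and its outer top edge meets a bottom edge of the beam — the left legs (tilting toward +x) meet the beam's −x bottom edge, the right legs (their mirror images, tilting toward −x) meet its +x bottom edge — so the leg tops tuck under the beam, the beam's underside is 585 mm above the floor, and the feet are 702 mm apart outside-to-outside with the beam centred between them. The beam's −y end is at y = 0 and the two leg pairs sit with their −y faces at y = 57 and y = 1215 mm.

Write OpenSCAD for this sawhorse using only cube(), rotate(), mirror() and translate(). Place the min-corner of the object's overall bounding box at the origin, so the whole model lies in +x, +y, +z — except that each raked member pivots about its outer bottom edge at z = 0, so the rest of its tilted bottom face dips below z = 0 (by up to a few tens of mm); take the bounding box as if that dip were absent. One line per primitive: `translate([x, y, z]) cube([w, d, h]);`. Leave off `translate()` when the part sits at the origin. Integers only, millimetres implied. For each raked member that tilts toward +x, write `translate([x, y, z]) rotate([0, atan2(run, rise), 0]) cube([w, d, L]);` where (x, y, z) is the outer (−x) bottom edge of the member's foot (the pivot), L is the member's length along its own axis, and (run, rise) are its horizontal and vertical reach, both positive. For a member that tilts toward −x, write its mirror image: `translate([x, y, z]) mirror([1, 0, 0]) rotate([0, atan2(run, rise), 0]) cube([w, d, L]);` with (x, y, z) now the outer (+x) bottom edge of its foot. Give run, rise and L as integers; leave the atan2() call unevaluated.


translate([312, 0, 585]) cube([78, 1326, 54]);
translate([0, 57, 0]) rotate([0, atan2(312, 585), 0]) cube([31, 54, 663]);
translate([702, 57, 0]) mirror([1, 0, 0]) rotate([0, atan2(312, 585), 0]) cube([31, 54, 663]);
translate([0, 1215, 0]) rotate([0, atan2(312, 585), 0]) cube([31, 54, 663]);
translate([702, 1215, 0]) mirror([1, 0, 0]) rotate([0, atan2(312, 585), 0]) cube([31, 54, 663]);


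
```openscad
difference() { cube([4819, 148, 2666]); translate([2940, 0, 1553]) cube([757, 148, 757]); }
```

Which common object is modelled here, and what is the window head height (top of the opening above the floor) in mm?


A wall with a window opening. The window head height is 2310 mm.

A wall with a rectangular opening subtracted — a window. Sill at z = 1553, opening 757 mm tall, so the head is at 1553 + 757 = 2310 mm.


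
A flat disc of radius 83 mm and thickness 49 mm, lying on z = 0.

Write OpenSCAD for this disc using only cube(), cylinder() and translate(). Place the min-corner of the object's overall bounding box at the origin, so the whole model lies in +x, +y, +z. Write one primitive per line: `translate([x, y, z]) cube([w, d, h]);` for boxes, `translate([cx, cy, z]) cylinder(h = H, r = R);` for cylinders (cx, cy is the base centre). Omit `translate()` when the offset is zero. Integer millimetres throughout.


translate([83, 83, 0]) cylinder(h = 49, r = 83);
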